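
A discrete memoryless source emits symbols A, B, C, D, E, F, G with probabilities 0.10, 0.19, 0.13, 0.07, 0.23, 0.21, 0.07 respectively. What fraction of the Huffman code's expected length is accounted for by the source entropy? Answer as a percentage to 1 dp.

Entropy H = −Σ p log₂ p ≈ 2.6677 bits.
Huffman merges: 7/100+7/100→7/50; 1/10+13/100→23/100; 7/50+19/100→33/100; 21/100+23/100→11/25; 23/100+33/100→14/25; 11/25+14/25→1. L = 27/10 ≈ 2.7000.
Efficiency = H/L = 2.6677/2.7000 = 98.8%.

98.8%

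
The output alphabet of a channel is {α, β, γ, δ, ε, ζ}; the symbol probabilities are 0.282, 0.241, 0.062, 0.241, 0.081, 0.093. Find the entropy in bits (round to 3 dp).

H = −Σ pᵢ log₂ pᵢ.
−0.282·log₂(0.282) = 0.5150
−0.241·log₂(0.241) = 0.4947
−0.062·log₂(0.062) = 0.2487
−0.241·log₂(0.241) = 0.4947
−0.081·log₂(0.081) = 0.2937
−0.093·log₂(0.093) = 0.3187
Sum ≈ 2.3656 → 2.366 bits.

2.366 bits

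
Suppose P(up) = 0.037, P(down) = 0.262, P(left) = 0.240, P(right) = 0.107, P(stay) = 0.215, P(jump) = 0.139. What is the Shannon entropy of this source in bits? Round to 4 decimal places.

2.3939 bits

H = −Σ pᵢ log₂ pᵢ.
−0.037·log₂(0.037) = 0.1760
−0.262·log₂(0.262) = 0.5063
−0.240·log₂(0.240) = 0.4941
−0.107·log₂(0.107) = 0.3450
−0.215·log₂(0.215) = 0.4768
−0.139·log₂(0.139) = 0.3957
Sum ≈ 2.3939 → 2.3939 bits.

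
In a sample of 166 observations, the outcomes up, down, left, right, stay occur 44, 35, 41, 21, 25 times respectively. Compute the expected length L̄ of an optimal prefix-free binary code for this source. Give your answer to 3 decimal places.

Probabilities are the counts divided by 166.
Repeatedly combine the two least-probable nodes; the expected code length is the sum of the merged weights.
merge 21/166 + 25/166 → 23/83
merge 35/166 + 41/166 → 38/83
merge 22/83 + 23/83 → 45/83
merge 38/83 + 45/83 → 1
L = 23/83 + 38/83 + 45/83 + 1 = 189/83 ≈ 2.277 bits/symbol.

2.277 bits/symbol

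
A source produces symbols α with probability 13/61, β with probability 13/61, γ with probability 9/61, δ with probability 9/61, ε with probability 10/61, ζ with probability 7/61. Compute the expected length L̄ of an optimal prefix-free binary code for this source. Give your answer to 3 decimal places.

2.574 bits/symbol

Repeatedly combine the two least-probable nodes; the expected code length is the sum of the merged weights.
merge 7/61 + 9/61 → 16/61
merge 9/61 + 10/61 → 19/61
merge 13/61 + 13/61 → 26/61
merge 16/61 + 19/61 → 35/61
merge 26/61 + 35/61 → 1
L = 16/61 + 19/61 + 26/61 + 35/61 + 1 = 157/61 ≈ 2.574 bits/symbol.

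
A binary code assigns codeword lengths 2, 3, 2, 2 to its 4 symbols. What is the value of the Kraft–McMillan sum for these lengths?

0.875

With common denominator 2^3 = 8: Σ 2^(−ℓᵢ) = 2/8 + 1/8 + 2/8 + 2/8 = 7/8 = 0.875.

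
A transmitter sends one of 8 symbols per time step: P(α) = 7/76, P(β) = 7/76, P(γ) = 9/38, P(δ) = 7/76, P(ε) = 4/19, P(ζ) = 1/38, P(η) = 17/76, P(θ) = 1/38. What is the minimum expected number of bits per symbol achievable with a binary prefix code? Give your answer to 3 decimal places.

2.711 bits/symbol

Repeatedly combine the two least-probable nodes; the expected code length is the sum of the merged weights.
merge 1/38 + 1/38 → 1/19
merge 1/19 + 7/76 → 11/76
merge 7/76 + 7/76 → 7/38
merge 11/76 + 7/38 → 25/76
merge 4/19 + 17/76 → 33/76
merge 9/38 + 25/76 → 43/76
merge 33/76 + 43/76 → 1
L = 1/19 + 11/76 + 7/38 + 25/76 + 33/76 + 43/76 + 1 = 103/38 ≈ 2.711 bits/symbol.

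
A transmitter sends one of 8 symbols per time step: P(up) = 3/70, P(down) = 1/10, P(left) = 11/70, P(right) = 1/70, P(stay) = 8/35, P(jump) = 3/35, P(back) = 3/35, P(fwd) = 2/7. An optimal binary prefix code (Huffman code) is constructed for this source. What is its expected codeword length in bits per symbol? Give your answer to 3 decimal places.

2.686 bits/symbol

Repeatedly combine the two least-probable nodes; the expected code length is the sum of the merged weights.
merge 1/70 + 3/70 → 2/35
merge 2/35 + 3/35 → 1/7
merge 3/35 + 1/10 → 13/70
merge 1/7 + 11/70 → 3/10
merge 13/70 + 8/35 → 29/70
merge 2/7 + 3/10 → 41/70
merge 29/70 + 41/70 → 1
L = 2/35 + 1/7 + 13/70 + 3/10 + 29/70 + 41/70 + 1 = 94/35 ≈ 2.686 bits/symbol.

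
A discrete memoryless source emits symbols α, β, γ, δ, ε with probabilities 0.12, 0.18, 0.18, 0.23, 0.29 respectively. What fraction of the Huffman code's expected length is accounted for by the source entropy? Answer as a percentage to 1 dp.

Entropy H = −Σ p log₂ p ≈ 2.2633 bits.
Huffman merges: 3/25+9/50→3/10; 9/50+23/100→41/100; 29/100+3/10→59/100; 41/100+59/100→1. L = 23/10 ≈ 2.3000.
Efficiency = H/L = 2.2633/2.3000 = 98.4%.

98.4%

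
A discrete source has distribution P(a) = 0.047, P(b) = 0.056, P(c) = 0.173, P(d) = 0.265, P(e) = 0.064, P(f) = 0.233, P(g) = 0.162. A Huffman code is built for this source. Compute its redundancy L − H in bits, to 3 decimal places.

0.044 bits

Entropy H = −Σ p log₂ p ≈ 2.5547 bits.
Huffman merges: 47/1000+7/125→103/1000; 8/125+103/1000→167/1000; 81/500+167/1000→329/1000; 173/1000+233/1000→203/500; 53/200+329/1000→297/500; 203/500+297/500→1. L = 2599/1000 ≈ 2.5990.
L − H = 2.5990 − 2.5547 = 0.044 bits.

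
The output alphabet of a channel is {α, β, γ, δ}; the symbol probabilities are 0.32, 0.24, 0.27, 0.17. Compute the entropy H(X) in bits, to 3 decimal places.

H = −Σ pᵢ log₂ pᵢ.
−0.32·log₂(0.32) = 0.5260
−0.24·log₂(0.24) = 0.4941
−0.27·log₂(0.27) = 0.5100
−0.17·log₂(0.17) = 0.4346
Sum ≈ 1.9648 → 1.965 bits.

1.965 bits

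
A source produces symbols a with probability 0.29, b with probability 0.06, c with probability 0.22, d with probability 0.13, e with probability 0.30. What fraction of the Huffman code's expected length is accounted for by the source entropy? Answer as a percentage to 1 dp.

98.0%

Entropy H = −Σ p log₂ p ≈ 2.1457 bits.
Huffman merges: 3/50+13/100→19/100; 19/100+11/50→41/100; 29/100+3/10→59/100; 41/100+59/100→1. L = 219/100 ≈ 2.1900.
Efficiency = H/L = 2.1457/2.1900 = 98.0%.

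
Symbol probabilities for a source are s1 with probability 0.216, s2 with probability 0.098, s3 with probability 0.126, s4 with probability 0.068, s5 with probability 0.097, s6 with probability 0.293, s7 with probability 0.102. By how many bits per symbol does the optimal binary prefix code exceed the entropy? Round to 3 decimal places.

Entropy H = −Σ p log₂ p ≈ 2.6276 bits.
Huffman merges: 17/250+97/1000→33/200; 49/500+51/500→1/5; 63/500+33/200→291/1000; 1/5+27/125→52/125; 291/1000+293/1000→73/125; 52/125+73/125→1. L = 332/125 ≈ 2.6560.
L − H = 2.6560 − 2.6276 = 0.028 bits.

0.028 bits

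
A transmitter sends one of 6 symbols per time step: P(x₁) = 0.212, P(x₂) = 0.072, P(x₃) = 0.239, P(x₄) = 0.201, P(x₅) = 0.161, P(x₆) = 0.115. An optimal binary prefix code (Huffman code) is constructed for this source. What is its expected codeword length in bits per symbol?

2.535 bits/symbol

Repeatedly combine the two least-probable nodes; the expected code length is the sum of the merged weights.
merge 9/125 + 23/200 → 187/1000
merge 161/1000 + 187/1000 → 87/250
merge 201/1000 + 53/250 → 413/1000
merge 239/1000 + 87/250 → 587/1000
merge 413/1000 + 587/1000 → 1
L = 187/1000 + 87/250 + 413/1000 + 587/1000 + 1 = 507/200 = 2.535 bits/symbol.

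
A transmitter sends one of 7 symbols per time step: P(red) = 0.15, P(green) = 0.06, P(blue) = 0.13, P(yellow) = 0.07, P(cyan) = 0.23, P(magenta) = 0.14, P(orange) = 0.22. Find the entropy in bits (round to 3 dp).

H = −Σ pᵢ log₂ pᵢ.
−0.15·log₂(0.15) = 0.4105
−0.06·log₂(0.06) = 0.2435
−0.13·log₂(0.13) = 0.3826
−0.07·log₂(0.07) = 0.2686
−0.23·log₂(0.23) = 0.4877
−0.14·log₂(0.14) = 0.3971
−0.22·log₂(0.22) = 0.4806
Sum ≈ 2.6706 → 2.671 bits.

2.671 bits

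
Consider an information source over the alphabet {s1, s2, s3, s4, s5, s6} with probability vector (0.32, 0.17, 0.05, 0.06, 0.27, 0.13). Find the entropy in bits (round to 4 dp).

H = −Σ pᵢ log₂ pᵢ.
−0.32·log₂(0.32) = 0.5260
−0.17·log₂(0.17) = 0.4346
−0.05·log₂(0.05) = 0.2161
−0.06·log₂(0.06) = 0.2435
−0.27·log₂(0.27) = 0.5100
−0.13·log₂(0.13) = 0.3826
Sum ≈ 2.3129 → 2.3129 bits.

2.3129 bits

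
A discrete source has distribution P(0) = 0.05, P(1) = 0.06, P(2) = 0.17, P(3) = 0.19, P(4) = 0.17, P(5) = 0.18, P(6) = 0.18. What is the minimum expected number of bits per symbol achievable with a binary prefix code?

Repeatedly combine the two least-probable nodes; the expected code length is the sum of the merged weights.
merge 1/20 + 3/50 → 11/100
merge 11/100 + 17/100 → 7/25
merge 17/100 + 9/50 → 7/20
merge 9/50 + 19/100 → 37/100
merge 7/25 + 7/20 → 63/100
merge 37/100 + 63/100 → 1
L = 11/100 + 7/25 + 7/20 + 37/100 + 63/100 + 1 = 137/50 = 2.74 bits/symbol.

2.74 bits/symbol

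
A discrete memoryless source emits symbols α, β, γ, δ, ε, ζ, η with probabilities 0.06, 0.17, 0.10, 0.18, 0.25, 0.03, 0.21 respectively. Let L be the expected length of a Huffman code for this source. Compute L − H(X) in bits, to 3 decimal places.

0.050 bits

Entropy H = −Σ p log₂ p ≈ 2.5802 bits.
Huffman merges: 3/100+3/50→9/100; 9/100+1/10→19/100; 17/100+9/50→7/20; 19/100+21/100→2/5; 1/4+7/20→3/5; 2/5+3/5→1. L = 263/100 ≈ 2.6300.
L − H = 2.6300 − 2.5802 = 0.050 bits.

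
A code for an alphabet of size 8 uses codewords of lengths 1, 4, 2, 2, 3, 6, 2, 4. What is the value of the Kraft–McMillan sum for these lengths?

1.515625

With common denominator 2^6 = 64: Σ 2^(−ℓᵢ) = 32/64 + 4/64 + 16/64 + 16/64 + 8/64 + 1/64 + 16/64 + 4/64 = 97/64 = 1.515625.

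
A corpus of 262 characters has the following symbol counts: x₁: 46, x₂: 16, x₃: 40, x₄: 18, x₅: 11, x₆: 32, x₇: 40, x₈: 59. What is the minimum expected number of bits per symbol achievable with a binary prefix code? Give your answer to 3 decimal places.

Probabilities are the counts divided by 262.
Repeatedly combine the two least-probable nodes; the expected code length is the sum of the merged weights.
merge 11/262 + 8/131 → 27/262
merge 9/131 + 27/262 → 45/262
merge 16/131 + 20/131 → 36/131
merge 20/131 + 45/262 → 85/262
merge 23/131 + 59/262 → 105/262
merge 36/131 + 85/262 → 157/262
merge 105/262 + 157/262 → 1
L = 27/262 + 45/262 + 36/131 + 85/262 + 105/262 + 157/262 + 1 = 753/262 ≈ 2.874 bits/symbol.

2.874 bits/symbol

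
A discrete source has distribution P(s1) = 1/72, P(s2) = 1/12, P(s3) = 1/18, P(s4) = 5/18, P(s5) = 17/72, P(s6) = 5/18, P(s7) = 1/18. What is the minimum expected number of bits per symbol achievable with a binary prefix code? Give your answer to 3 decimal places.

2.403 bits/symbol

Repeatedly combine the two least-probable nodes; the expected code length is the sum of the merged weights.
merge 1/72 + 1/18 → 5/72
merge 1/18 + 5/72 → 1/8
merge 1/12 + 1/8 → 5/24
merge 5/24 + 17/72 → 4/9
merge 5/18 + 5/18 → 5/9
merge 4/9 + 5/9 → 1
L = 5/72 + 1/8 + 5/24 + 4/9 + 5/9 + 1 = 173/72 ≈ 2.403 bits/symbol.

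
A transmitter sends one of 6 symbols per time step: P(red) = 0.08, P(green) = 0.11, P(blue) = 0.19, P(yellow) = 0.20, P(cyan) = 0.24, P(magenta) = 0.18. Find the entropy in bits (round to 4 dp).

H = −Σ pᵢ log₂ pᵢ.
−0.08·log₂(0.08) = 0.2915
−0.11·log₂(0.11) = 0.3503
−0.19·log₂(0.19) = 0.4552
−0.20·log₂(0.20) = 0.4644
−0.24·log₂(0.24) = 0.4941
−0.18·log₂(0.18) = 0.4453
Sum ≈ 2.5008 → 2.5008 bits.

2.5008 bits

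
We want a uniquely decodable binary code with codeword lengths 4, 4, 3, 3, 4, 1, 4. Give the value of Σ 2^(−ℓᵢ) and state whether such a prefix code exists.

1; yes

With common denominator 2^4 = 16: Σ 2^(−ℓᵢ) = 1/16 + 1/16 + 2/16 + 2/16 + 1/16 + 8/16 + 1/16 = 16/16 = 1.
Kraft's inequality requires Σ ≤ 1; here Σ = 1 ≤ 1, so such a prefix code exists.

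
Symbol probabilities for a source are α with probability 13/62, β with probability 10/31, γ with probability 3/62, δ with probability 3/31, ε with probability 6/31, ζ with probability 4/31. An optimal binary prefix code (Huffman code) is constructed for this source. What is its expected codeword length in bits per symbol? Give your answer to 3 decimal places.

2.419 bits/symbol

Repeatedly combine the two least-probable nodes; the expected code length is the sum of the merged weights.
merge 3/62 + 3/31 → 9/62
merge 4/31 + 9/62 → 17/62
merge 6/31 + 13/62 → 25/62
merge 17/62 + 10/31 → 37/62
merge 25/62 + 37/62 → 1
L = 9/62 + 17/62 + 25/62 + 37/62 + 1 = 75/31 ≈ 2.419 bits/symbol.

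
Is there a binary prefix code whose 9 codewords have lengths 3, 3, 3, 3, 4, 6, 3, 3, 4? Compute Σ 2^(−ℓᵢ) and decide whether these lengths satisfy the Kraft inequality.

With common denominator 2^6 = 64: Σ 2^(−ℓᵢ) = 8/64 + 8/64 + 8/64 + 8/64 + 4/64 + 1/64 + 8/64 + 8/64 + 4/64 = 57/64 = 0.890625.
Kraft's inequality requires Σ ≤ 1; here Σ = 0.890625 ≤ 1, so such a prefix code exists.

0.890625; yes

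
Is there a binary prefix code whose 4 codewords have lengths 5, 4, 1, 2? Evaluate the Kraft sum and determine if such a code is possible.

0.84375; yes

With common denominator 2^5 = 32: Σ 2^(−ℓᵢ) = 1/32 + 2/32 + 16/32 + 8/32 = 27/32 = 0.84375.
Kraft's inequality requires Σ ≤ 1; here Σ = 0.84375 ≤ 1, so such a prefix code exists.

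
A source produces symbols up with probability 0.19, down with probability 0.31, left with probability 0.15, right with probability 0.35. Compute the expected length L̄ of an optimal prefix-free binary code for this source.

Repeatedly combine the two least-probable nodes; the expected code length is the sum of the merged weights.
merge 3/20 + 19/100 → 17/50
merge 31/100 + 17/50 → 13/20
merge 7/20 + 13/20 → 1
L = 17/50 + 13/20 + 1 = 199/100 = 1.99 bits/symbol.

1.99 bits/symbol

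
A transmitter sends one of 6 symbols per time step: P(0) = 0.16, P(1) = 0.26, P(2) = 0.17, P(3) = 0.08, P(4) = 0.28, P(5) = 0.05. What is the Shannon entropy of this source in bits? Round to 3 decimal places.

H = −Σ pᵢ log₂ pᵢ.
−0.16·log₂(0.16) = 0.4230
−0.26·log₂(0.26) = 0.5053
−0.17·log₂(0.17) = 0.4346
−0.08·log₂(0.08) = 0.2915
−0.28·log₂(0.28) = 0.5142
−0.05·log₂(0.05) = 0.2161
Sum ≈ 2.3847 → 2.385 bits.

2.385 bits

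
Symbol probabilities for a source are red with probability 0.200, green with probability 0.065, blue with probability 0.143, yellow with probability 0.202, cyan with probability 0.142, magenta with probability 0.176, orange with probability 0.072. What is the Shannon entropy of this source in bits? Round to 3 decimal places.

2.702 bits

H = −Σ pᵢ log₂ pᵢ.
−0.200·log₂(0.200) = 0.4644
−0.065·log₂(0.065) = 0.2563
−0.143·log₂(0.143) = 0.4012
−0.202·log₂(0.202) = 0.4661
−0.142·log₂(0.142) = 0.3999
−0.176·log₂(0.176) = 0.4411
−0.072·log₂(0.072) = 0.2733
Sum ≈ 2.7024 → 2.702 bits.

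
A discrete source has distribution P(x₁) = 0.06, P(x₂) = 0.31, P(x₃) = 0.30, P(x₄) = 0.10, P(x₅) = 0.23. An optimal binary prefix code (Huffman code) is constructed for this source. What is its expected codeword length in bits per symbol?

Repeatedly combine the two least-probable nodes; the expected code length is the sum of the merged weights.
merge 3/50 + 1/10 → 4/25
merge 4/25 + 23/100 → 39/100
merge 3/10 + 31/100 → 61/100
merge 39/100 + 61/100 → 1
L = 4/25 + 39/100 + 61/100 + 1 = 54/25 = 2.16 bits/symbol.

2.16 bits/symbol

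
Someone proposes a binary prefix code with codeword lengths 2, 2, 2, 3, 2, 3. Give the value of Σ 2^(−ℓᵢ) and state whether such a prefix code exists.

1.25; no

With common denominator 2^3 = 8: Σ 2^(−ℓᵢ) = 2/8 + 2/8 + 2/8 + 1/8 + 2/8 + 1/8 = 10/8 = 1.25.
Kraft's inequality requires Σ ≤ 1; here Σ = 1.25 > 1, so no such prefix code exists.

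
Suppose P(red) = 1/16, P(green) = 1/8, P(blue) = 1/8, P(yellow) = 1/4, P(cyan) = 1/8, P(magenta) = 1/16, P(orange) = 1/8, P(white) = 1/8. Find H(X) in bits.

Each probability is a power of 1/2, so log₂(1/p) is an integer.
H = Σ p·log₂(1/p) = 1/16·4 + 1/8·3 + 1/8·3 + 1/4·2 + 1/8·3 + 1/16·4 + 1/8·3 + 1/8·3 = 2.875 bits.

2.875 bits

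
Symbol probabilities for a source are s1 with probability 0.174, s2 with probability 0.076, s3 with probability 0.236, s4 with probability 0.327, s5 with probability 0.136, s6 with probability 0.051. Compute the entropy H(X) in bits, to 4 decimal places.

2.3509 bits

H = −Σ pᵢ log₂ pᵢ.
−0.174·log₂(0.174) = 0.4390
−0.076·log₂(0.076) = 0.2826
−0.236·log₂(0.236) = 0.4916
−0.327·log₂(0.327) = 0.5273
−0.136·log₂(0.136) = 0.3915
−0.051·log₂(0.051) = 0.2190
Sum ≈ 2.3509 → 2.3509 bits.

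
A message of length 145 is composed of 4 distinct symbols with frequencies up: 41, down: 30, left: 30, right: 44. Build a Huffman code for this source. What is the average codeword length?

Probabilities are the counts divided by 145.
Repeatedly combine the two least-probable nodes; the expected code length is the sum of the merged weights.
merge 6/29 + 6/29 → 12/29
merge 41/145 + 44/145 → 17/29
merge 12/29 + 17/29 → 1
L = 12/29 + 17/29 + 1 = 2 bits/symbol.

2 bits/symbol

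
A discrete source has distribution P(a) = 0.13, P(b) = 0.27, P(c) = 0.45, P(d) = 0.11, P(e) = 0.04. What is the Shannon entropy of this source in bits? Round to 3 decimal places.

H = −Σ pᵢ log₂ pᵢ.
−0.13·log₂(0.13) = 0.3826
−0.27·log₂(0.27) = 0.5100
−0.45·log₂(0.45) = 0.5184
−0.11·log₂(0.11) = 0.3503
−0.04·log₂(0.04) = 0.1858
Sum ≈ 1.9471 → 1.947 bits.

1.947 bits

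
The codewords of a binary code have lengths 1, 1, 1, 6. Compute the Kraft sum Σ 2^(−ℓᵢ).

With common denominator 2^6 = 64: Σ 2^(−ℓᵢ) = 32/64 + 32/64 + 32/64 + 1/64 = 97/64 = 1.515625.

1.515625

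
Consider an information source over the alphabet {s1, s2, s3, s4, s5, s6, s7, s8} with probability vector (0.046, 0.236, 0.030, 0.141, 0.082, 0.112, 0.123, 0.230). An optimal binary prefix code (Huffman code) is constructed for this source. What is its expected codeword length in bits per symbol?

Repeatedly combine the two least-probable nodes; the expected code length is the sum of the merged weights.
merge 3/100 + 23/500 → 19/250
merge 19/250 + 41/500 → 79/500
merge 14/125 + 123/1000 → 47/200
merge 141/1000 + 79/500 → 299/1000
merge 23/100 + 47/200 → 93/200
merge 59/250 + 299/1000 → 107/200
merge 93/200 + 107/200 → 1
L = 19/250 + 79/500 + 47/200 + 299/1000 + 93/200 + 107/200 + 1 = 346/125 = 2.768 bits/symbol.

2.768 bits/symbol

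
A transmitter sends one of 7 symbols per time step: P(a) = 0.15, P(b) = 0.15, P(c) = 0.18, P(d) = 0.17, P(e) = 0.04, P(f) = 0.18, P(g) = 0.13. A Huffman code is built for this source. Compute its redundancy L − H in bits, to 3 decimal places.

Entropy H = −Σ p log₂ p ≈ 2.7147 bits.
Huffman merges: 1/25+13/100→17/100; 3/20+3/20→3/10; 17/100+17/100→17/50; 9/50+9/50→9/25; 3/10+17/50→16/25; 9/25+16/25→1. L = 281/100 ≈ 2.8100.
L − H = 2.8100 − 2.7147 = 0.095 bits.

0.095 bits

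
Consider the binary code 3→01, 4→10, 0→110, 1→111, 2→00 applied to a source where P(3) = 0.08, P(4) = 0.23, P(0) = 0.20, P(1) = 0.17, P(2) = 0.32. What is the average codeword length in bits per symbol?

2.37 bits/symbol

L̄ = Σ pᵢ·ℓᵢ = 0.08·2 + 0.23·2 + 0.20·3 + 0.17·3 + 0.32·2 = 2.37 bits/symbol.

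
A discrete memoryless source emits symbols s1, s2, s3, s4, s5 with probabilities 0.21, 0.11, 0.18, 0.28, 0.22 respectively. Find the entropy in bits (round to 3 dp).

H = −Σ pᵢ log₂ pᵢ.
−0.21·log₂(0.21) = 0.4728
−0.11·log₂(0.11) = 0.3503
−0.18·log₂(0.18) = 0.4453
−0.28·log₂(0.28) = 0.5142
−0.22·log₂(0.22) = 0.4806
Sum ≈ 2.2632 → 2.263 bits.

2.263 bits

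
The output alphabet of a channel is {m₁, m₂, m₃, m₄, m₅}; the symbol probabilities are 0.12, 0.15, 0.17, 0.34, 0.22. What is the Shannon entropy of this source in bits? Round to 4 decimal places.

2.2219 bits

H = −Σ pᵢ log₂ pᵢ.
−0.12·log₂(0.12) = 0.3671
−0.15·log₂(0.15) = 0.4105
−0.17·log₂(0.17) = 0.4346
−0.34·log₂(0.34) = 0.5292
−0.22·log₂(0.22) = 0.4806
Sum ≈ 2.2219 → 2.2219 bits.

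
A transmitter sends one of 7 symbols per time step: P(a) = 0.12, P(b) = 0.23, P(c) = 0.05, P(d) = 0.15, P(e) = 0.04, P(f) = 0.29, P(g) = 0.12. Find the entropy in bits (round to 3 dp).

H = −Σ pᵢ log₂ pᵢ.
−0.12·log₂(0.12) = 0.3671
−0.23·log₂(0.23) = 0.4877
−0.05·log₂(0.05) = 0.2161
−0.15·log₂(0.15) = 0.4105
−0.04·log₂(0.04) = 0.1858
−0.29·log₂(0.29) = 0.5179
−0.12·log₂(0.12) = 0.3671
Sum ≈ 2.5521 → 2.552 bits.

2.552 bits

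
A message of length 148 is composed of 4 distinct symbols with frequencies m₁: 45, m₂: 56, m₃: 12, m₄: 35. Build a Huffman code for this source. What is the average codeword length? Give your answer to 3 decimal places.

Probabilities are the counts divided by 148.
Repeatedly combine the two least-probable nodes; the expected code length is the sum of the merged weights.
merge 3/37 + 35/148 → 47/148
merge 45/148 + 47/148 → 23/37
merge 14/37 + 23/37 → 1
L = 47/148 + 23/37 + 1 = 287/148 ≈ 1.939 bits/symbol.

1.939 bits/symbol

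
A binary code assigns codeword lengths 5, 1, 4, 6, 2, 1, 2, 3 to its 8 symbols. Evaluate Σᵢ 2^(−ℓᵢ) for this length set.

With common denominator 2^6 = 64: Σ 2^(−ℓᵢ) = 2/64 + 32/64 + 4/64 + 1/64 + 16/64 + 32/64 + 16/64 + 8/64 = 111/64 = 1.734375.

1.734375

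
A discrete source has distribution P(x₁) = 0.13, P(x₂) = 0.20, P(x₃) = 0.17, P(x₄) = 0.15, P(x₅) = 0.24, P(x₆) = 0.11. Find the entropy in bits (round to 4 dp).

H = −Σ pᵢ log₂ pᵢ.
−0.13·log₂(0.13) = 0.3826
−0.20·log₂(0.20) = 0.4644
−0.17·log₂(0.17) = 0.4346
−0.15·log₂(0.15) = 0.4105
−0.24·log₂(0.24) = 0.4941
−0.11·log₂(0.11) = 0.3503
Sum ≈ 2.5366 → 2.5366 bits.

2.5366 bits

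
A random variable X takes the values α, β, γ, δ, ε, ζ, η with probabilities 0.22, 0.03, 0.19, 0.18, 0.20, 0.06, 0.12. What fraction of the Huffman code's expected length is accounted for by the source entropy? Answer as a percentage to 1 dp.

97.7%

Entropy H = −Σ p log₂ p ≈ 2.6079 bits.
Huffman merges: 3/100+3/50→9/100; 9/100+3/25→21/100; 9/50+19/100→37/100; 1/5+21/100→41/100; 11/50+37/100→59/100; 41/100+59/100→1. L = 267/100 ≈ 2.6700.
Efficiency = H/L = 2.6079/2.6700 = 97.7%.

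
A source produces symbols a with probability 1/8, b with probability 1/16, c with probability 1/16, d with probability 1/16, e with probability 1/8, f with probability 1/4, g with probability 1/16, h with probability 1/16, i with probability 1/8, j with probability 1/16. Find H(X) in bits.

Each probability is a power of 1/2, so log₂(1/p) is an integer.
H = Σ p·log₂(1/p) = 1/8·3 + 1/16·4 + 1/16·4 + 1/16·4 + 1/8·3 + 1/4·2 + 1/16·4 + 1/16·4 + 1/8·3 + 1/16·4 = 3.125 bits.

3.125 bits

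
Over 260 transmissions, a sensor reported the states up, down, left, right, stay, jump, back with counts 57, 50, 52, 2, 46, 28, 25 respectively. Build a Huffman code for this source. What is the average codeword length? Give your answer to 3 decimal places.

2.685 bits/symbol

Probabilities are the counts divided by 260.
Repeatedly combine the two least-probable nodes; the expected code length is the sum of the merged weights.
merge 1/130 + 5/52 → 27/260
merge 27/260 + 7/65 → 11/52
merge 23/130 + 5/26 → 24/65
merge 1/5 + 11/52 → 107/260
merge 57/260 + 24/65 → 153/260
merge 107/260 + 153/260 → 1
L = 27/260 + 11/52 + 24/65 + 107/260 + 153/260 + 1 = 349/130 ≈ 2.685 bits/symbol.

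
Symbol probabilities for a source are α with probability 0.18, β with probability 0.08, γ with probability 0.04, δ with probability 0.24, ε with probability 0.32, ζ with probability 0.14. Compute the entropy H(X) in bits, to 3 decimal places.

H = −Σ pᵢ log₂ pᵢ.
−0.18·log₂(0.18) = 0.4453
−0.08·log₂(0.08) = 0.2915
−0.04·log₂(0.04) = 0.1858
−0.24·log₂(0.24) = 0.4941
−0.32·log₂(0.32) = 0.5260
−0.14·log₂(0.14) = 0.3971
Sum ≈ 2.3398 → 2.340 bits.

2.340 bits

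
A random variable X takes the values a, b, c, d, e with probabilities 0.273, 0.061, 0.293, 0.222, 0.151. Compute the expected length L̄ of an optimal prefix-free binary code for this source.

Repeatedly combine the two least-probable nodes; the expected code length is the sum of the merged weights.
merge 61/1000 + 151/1000 → 53/250
merge 53/250 + 111/500 → 217/500
merge 273/1000 + 293/1000 → 283/500
merge 217/500 + 283/500 → 1
L = 53/250 + 217/500 + 283/500 + 1 = 553/250 = 2.212 bits/symbol.

2.212 bits/symbol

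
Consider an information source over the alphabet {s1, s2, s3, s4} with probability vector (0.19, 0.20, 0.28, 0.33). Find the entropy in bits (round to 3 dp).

H = −Σ pᵢ log₂ pᵢ.
−0.19·log₂(0.19) = 0.4552
−0.20·log₂(0.20) = 0.4644
−0.28·log₂(0.28) = 0.5142
−0.33·log₂(0.33) = 0.5278
Sum ≈ 1.9617 → 1.962 bits.

1.962 bits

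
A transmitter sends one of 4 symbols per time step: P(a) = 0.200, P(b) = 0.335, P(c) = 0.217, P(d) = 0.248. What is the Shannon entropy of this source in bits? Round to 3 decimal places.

H = −Σ pᵢ log₂ pᵢ.
−0.200·log₂(0.200) = 0.4644
−0.335·log₂(0.335) = 0.5286
−0.217·log₂(0.217) = 0.4783
−0.248·log₂(0.248) = 0.4989
Sum ≈ 1.9701 → 1.970 bits.

1.970 bits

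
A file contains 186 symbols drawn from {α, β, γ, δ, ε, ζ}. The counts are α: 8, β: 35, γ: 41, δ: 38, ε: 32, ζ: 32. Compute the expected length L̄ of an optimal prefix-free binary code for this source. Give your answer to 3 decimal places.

2.575 bits/symbol

Probabilities are the counts divided by 186.
Repeatedly combine the two least-probable nodes; the expected code length is the sum of the merged weights.
merge 4/93 + 16/93 → 20/93
merge 16/93 + 35/186 → 67/186
merge 19/93 + 20/93 → 13/31
merge 41/186 + 67/186 → 18/31
merge 13/31 + 18/31 → 1
L = 20/93 + 67/186 + 13/31 + 18/31 + 1 = 479/186 ≈ 2.575 bits/symbol.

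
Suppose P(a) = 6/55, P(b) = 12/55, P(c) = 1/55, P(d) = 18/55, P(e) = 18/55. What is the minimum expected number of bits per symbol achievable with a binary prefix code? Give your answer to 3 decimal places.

2.127 bits/symbol

Repeatedly combine the two least-probable nodes; the expected code length is the sum of the merged weights.
merge 1/55 + 6/55 → 7/55
merge 7/55 + 12/55 → 19/55
merge 18/55 + 18/55 → 36/55
merge 19/55 + 36/55 → 1
L = 7/55 + 19/55 + 36/55 + 1 = 117/55 ≈ 2.127 bits/symbol.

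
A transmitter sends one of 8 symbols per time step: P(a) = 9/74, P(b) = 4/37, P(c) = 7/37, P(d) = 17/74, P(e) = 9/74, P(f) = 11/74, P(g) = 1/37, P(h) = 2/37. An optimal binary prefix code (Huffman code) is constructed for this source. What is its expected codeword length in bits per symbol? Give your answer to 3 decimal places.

Repeatedly combine the two least-probable nodes; the expected code length is the sum of the merged weights.
merge 1/37 + 2/37 → 3/37
merge 3/37 + 4/37 → 7/37
merge 9/74 + 9/74 → 9/37
merge 11/74 + 7/37 → 25/74
merge 7/37 + 17/74 → 31/74
merge 9/37 + 25/74 → 43/74
merge 31/74 + 43/74 → 1
L = 3/37 + 7/37 + 9/37 + 25/74 + 31/74 + 43/74 + 1 = 211/74 ≈ 2.851 bits/symbol.

2.851 bits/symbol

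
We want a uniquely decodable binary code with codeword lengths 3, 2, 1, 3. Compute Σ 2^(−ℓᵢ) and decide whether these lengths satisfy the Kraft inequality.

With common denominator 2^3 = 8: Σ 2^(−ℓᵢ) = 1/8 + 2/8 + 4/8 + 1/8 = 8/8 = 1.
Kraft's inequality requires Σ ≤ 1; here Σ = 1 ≤ 1, so such a prefix code exists.

1; yes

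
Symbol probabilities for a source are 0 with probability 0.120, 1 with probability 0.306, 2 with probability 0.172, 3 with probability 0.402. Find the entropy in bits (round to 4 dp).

H = −Σ pᵢ log₂ pᵢ.
−0.120·log₂(0.120) = 0.3671
−0.306·log₂(0.306) = 0.5228
−0.172·log₂(0.172) = 0.4368
−0.402·log₂(0.402) = 0.5285
Sum ≈ 1.8552 → 1.8552 bits.

1.8552 bits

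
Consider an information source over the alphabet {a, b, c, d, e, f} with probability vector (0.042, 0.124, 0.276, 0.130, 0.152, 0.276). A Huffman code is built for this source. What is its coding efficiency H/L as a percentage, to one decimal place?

Entropy H = −Σ p log₂ p ≈ 2.3865 bits.
Huffman merges: 21/500+31/250→83/500; 13/100+19/125→141/500; 83/500+69/250→221/500; 69/250+141/500→279/500; 221/500+279/500→1. L = 306/125 ≈ 2.4480.
Efficiency = H/L = 2.3865/2.4480 = 97.5%.

97.5%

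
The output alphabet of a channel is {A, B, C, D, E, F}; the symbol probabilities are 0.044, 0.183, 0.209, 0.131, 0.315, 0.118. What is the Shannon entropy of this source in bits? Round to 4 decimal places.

2.3916 bits

H = −Σ pᵢ log₂ pᵢ.
−0.044·log₂(0.044) = 0.1983
−0.183·log₂(0.183) = 0.4484
−0.209·log₂(0.209) = 0.4720
−0.131·log₂(0.131) = 0.3841
−0.315·log₂(0.315) = 0.5250
−0.118·log₂(0.118) = 0.3638
Sum ≈ 2.3916 → 2.3916 bits.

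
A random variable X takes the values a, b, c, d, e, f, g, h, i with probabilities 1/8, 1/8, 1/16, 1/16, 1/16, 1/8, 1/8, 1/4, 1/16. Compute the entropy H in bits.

3 bits

Each probability is a power of 1/2, so log₂(1/p) is an integer.
H = Σ p·log₂(1/p) = 1/8·3 + 1/8·3 + 1/16·4 + 1/16·4 + 1/16·4 + 1/8·3 + 1/8·3 + 1/4·2 + 1/16·4 = 3 bits.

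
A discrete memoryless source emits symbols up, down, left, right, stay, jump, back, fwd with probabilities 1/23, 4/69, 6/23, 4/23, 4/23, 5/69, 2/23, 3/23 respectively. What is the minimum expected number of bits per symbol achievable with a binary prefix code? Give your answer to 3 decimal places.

Repeatedly combine the two least-probable nodes; the expected code length is the sum of the merged weights.
merge 1/23 + 4/69 → 7/69
merge 5/69 + 2/23 → 11/69
merge 7/69 + 3/23 → 16/69
merge 11/69 + 4/23 → 1/3
merge 4/23 + 16/69 → 28/69
merge 6/23 + 1/3 → 41/69
merge 28/69 + 41/69 → 1
L = 7/69 + 11/69 + 16/69 + 1/3 + 28/69 + 41/69 + 1 = 65/23 ≈ 2.826 bits/symbol.

2.826 bits/symbol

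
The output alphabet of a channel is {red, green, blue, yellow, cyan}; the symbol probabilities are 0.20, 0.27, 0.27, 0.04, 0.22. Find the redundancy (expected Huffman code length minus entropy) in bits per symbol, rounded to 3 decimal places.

0.089 bits

Entropy H = −Σ p log₂ p ≈ 2.1508 bits.
Huffman merges: 1/25+1/5→6/25; 11/50+6/25→23/50; 27/100+27/100→27/50; 23/50+27/50→1. L = 56/25 ≈ 2.2400.
L − H = 2.2400 − 2.1508 = 0.089 bits.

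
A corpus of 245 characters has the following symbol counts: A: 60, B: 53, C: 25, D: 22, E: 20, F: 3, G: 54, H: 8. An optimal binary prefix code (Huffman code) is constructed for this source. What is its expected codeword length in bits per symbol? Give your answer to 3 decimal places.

Probabilities are the counts divided by 245.
Repeatedly combine the two least-probable nodes; the expected code length is the sum of the merged weights.
merge 3/245 + 8/245 → 11/245
merge 11/245 + 4/49 → 31/245
merge 22/245 + 5/49 → 47/245
merge 31/245 + 47/245 → 78/245
merge 53/245 + 54/245 → 107/245
merge 12/49 + 78/245 → 138/245
merge 107/245 + 138/245 → 1
L = 11/245 + 31/245 + 47/245 + 78/245 + 107/245 + 138/245 + 1 = 657/245 ≈ 2.682 bits/symbol.

2.682 bits/symbol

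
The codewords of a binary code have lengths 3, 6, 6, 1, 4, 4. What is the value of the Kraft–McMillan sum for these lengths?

With common denominator 2^6 = 64: Σ 2^(−ℓᵢ) = 8/64 + 1/64 + 1/64 + 32/64 + 4/64 + 4/64 = 50/64 = 0.78125.

0.78125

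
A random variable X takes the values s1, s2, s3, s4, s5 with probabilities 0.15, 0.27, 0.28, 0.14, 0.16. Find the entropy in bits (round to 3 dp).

2.255 bits

H = −Σ pᵢ log₂ pᵢ.
−0.15·log₂(0.15) = 0.4105
−0.27·log₂(0.27) = 0.5100
−0.28·log₂(0.28) = 0.5142
−0.14·log₂(0.14) = 0.3971
−0.16·log₂(0.16) = 0.4230
Sum ≈ 2.2549 → 2.255 bits.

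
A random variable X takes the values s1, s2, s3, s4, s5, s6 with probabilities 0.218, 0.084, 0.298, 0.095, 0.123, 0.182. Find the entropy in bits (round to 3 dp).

H = −Σ pᵢ log₂ pᵢ.
−0.218·log₂(0.218) = 0.4791
−0.084·log₂(0.084) = 0.3002
−0.298·log₂(0.298) = 0.5205
−0.095·log₂(0.095) = 0.3226
−0.123·log₂(0.123) = 0.3719
−0.182·log₂(0.182) = 0.4474
Sum ≈ 2.4416 → 2.442 bits.

2.442 bits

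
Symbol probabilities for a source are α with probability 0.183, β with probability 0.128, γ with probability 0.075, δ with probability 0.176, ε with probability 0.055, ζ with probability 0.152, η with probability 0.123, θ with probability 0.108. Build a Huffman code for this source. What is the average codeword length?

2.947 bits/symbol

Repeatedly combine the two least-probable nodes; the expected code length is the sum of the merged weights.
merge 11/200 + 3/40 → 13/100
merge 27/250 + 123/1000 → 231/1000
merge 16/125 + 13/100 → 129/500
merge 19/125 + 22/125 → 41/125
merge 183/1000 + 231/1000 → 207/500
merge 129/500 + 41/125 → 293/500
merge 207/500 + 293/500 → 1
L = 13/100 + 231/1000 + 129/500 + 41/125 + 207/500 + 293/500 + 1 = 2947/1000 = 2.947 bits/symbol.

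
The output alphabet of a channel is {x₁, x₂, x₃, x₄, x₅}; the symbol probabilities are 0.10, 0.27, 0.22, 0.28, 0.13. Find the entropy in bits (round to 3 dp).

2.220 bits

H = −Σ pᵢ log₂ pᵢ.
−0.10·log₂(0.10) = 0.3322
−0.27·log₂(0.27) = 0.5100
−0.22·log₂(0.22) = 0.4806
−0.28·log₂(0.28) = 0.5142
−0.13·log₂(0.13) = 0.3826
Sum ≈ 2.2197 → 2.220 bits.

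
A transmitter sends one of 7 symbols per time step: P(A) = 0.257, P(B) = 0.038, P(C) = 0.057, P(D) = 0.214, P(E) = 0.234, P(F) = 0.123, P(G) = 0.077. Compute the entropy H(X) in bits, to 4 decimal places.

H = −Σ pᵢ log₂ pᵢ.
−0.257·log₂(0.257) = 0.5038
−0.038·log₂(0.038) = 0.1793
−0.057·log₂(0.057) = 0.2356
−0.214·log₂(0.214) = 0.4760
−0.234·log₂(0.234) = 0.4903
−0.123·log₂(0.123) = 0.3719
−0.077·log₂(0.077) = 0.2848
Sum ≈ 2.5416 → 2.5416 bits.

2.5416 bits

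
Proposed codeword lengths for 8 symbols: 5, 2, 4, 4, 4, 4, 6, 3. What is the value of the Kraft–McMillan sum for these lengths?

0.671875

With common denominator 2^6 = 64: Σ 2^(−ℓᵢ) = 2/64 + 16/64 + 4/64 + 4/64 + 4/64 + 4/64 + 1/64 + 8/64 = 43/64 = 0.671875.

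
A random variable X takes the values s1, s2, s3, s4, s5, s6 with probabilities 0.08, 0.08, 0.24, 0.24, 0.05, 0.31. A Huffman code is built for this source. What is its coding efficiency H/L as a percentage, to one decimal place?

Entropy H = −Σ p log₂ p ≈ 2.3112 bits.
Huffman merges: 1/20+2/25→13/100; 2/25+13/100→21/100; 21/100+6/25→9/20; 6/25+31/100→11/20; 9/20+11/20→1. L = 117/50 ≈ 2.3400.
Efficiency = H/L = 2.3112/2.3400 = 98.8%.

98.8%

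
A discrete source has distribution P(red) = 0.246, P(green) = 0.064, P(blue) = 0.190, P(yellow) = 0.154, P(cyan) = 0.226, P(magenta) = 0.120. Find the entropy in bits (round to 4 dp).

H = −Σ pᵢ log₂ pᵢ.
−0.246·log₂(0.246) = 0.4977
−0.064·log₂(0.064) = 0.2538
−0.190·log₂(0.190) = 0.4552
−0.154·log₂(0.154) = 0.4156
−0.226·log₂(0.226) = 0.4849
−0.120·log₂(0.120) = 0.3671
Sum ≈ 2.4744 → 2.4744 bits.

2.4744 bits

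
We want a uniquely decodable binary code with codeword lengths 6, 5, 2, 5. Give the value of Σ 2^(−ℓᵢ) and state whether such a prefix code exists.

0.328125; yes

With common denominator 2^6 = 64: Σ 2^(−ℓᵢ) = 1/64 + 2/64 + 16/64 + 2/64 = 21/64 = 0.328125.
Kraft's inequality requires Σ ≤ 1; here Σ = 0.328125 ≤ 1, so such a prefix code exists.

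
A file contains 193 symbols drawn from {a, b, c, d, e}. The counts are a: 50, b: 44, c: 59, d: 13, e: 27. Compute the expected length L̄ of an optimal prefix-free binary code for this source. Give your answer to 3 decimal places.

2.207 bits/symbol

Probabilities are the counts divided by 193.
Repeatedly combine the two least-probable nodes; the expected code length is the sum of the merged weights.
merge 13/193 + 27/193 → 40/193
merge 40/193 + 44/193 → 84/193
merge 50/193 + 59/193 → 109/193
merge 84/193 + 109/193 → 1
L = 40/193 + 84/193 + 109/193 + 1 = 426/193 ≈ 2.207 bits/symbol.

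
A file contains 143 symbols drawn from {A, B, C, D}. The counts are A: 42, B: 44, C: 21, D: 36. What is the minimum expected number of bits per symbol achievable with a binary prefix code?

2 bits/symbol

Probabilities are the counts divided by 143.
Repeatedly combine the two least-probable nodes; the expected code length is the sum of the merged weights.
merge 21/143 + 36/143 → 57/143
merge 42/143 + 4/13 → 86/143
merge 57/143 + 86/143 → 1
L = 57/143 + 86/143 + 1 = 2 bits/symbol.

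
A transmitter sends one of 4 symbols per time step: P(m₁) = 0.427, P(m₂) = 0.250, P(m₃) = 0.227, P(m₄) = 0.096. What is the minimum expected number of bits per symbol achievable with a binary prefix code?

1.896 bits/symbol

Repeatedly combine the two least-probable nodes; the expected code length is the sum of the merged weights.
merge 12/125 + 227/1000 → 323/1000
merge 1/4 + 323/1000 → 573/1000
merge 427/1000 + 573/1000 → 1
L = 323/1000 + 573/1000 + 1 = 237/125 = 1.896 bits/symbol.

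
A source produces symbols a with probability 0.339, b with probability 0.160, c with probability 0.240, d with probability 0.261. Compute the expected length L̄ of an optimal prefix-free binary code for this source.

2 bits/symbol

Repeatedly combine the two least-probable nodes; the expected code length is the sum of the merged weights.
merge 4/25 + 6/25 → 2/5
merge 261/1000 + 339/1000 → 3/5
merge 2/5 + 3/5 → 1
L = 2/5 + 3/5 + 1 = 2 bits/symbol.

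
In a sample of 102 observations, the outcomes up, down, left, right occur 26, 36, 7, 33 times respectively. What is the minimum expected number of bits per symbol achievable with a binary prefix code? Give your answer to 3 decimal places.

Probabilities are the counts divided by 102.
Repeatedly combine the two least-probable nodes; the expected code length is the sum of the merged weights.
merge 7/102 + 13/51 → 11/34
merge 11/34 + 11/34 → 11/17
merge 6/17 + 11/17 → 1
L = 11/34 + 11/17 + 1 = 67/34 ≈ 1.971 bits/symbol.

1.971 bits/symbol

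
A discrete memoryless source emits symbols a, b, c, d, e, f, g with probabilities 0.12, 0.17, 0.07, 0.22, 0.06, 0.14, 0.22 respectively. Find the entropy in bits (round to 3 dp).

2.672 bits

H = −Σ pᵢ log₂ pᵢ.
−0.12·log₂(0.12) = 0.3671
−0.17·log₂(0.17) = 0.4346
−0.07·log₂(0.07) = 0.2686
−0.22·log₂(0.22) = 0.4806
−0.06·log₂(0.06) = 0.2435
−0.14·log₂(0.14) = 0.3971
−0.22·log₂(0.22) = 0.4806
Sum ≈ 2.6720 → 2.672 bits.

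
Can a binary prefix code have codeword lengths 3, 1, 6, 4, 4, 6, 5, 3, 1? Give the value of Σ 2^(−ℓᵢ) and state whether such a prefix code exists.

With common denominator 2^6 = 64: Σ 2^(−ℓᵢ) = 8/64 + 32/64 + 1/64 + 4/64 + 4/64 + 1/64 + 2/64 + 8/64 + 32/64 = 92/64 = 1.4375.
Kraft's inequality requires Σ ≤ 1; here Σ = 1.4375 > 1, so no such prefix code exists.

1.4375; no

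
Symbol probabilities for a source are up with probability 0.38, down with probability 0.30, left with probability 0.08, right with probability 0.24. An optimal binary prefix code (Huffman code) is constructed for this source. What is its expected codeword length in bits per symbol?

1.94 bits/symbol

Repeatedly combine the two least-probable nodes; the expected code length is the sum of the merged weights.
merge 2/25 + 6/25 → 8/25
merge 3/10 + 8/25 → 31/50
merge 19/50 + 31/50 → 1
L = 8/25 + 31/50 + 1 = 97/50 = 1.94 bits/symbol.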